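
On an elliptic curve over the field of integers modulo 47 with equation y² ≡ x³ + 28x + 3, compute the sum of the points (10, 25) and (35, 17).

(20, 44)

(10, 25) + (35, 17). λ = (17 - 25)/(35 - 10) ≡ 39/25 mod 47. 25⁻¹ ≡ 32 (mod 47), so λ ≡ 26.
  x = λ² - 10 - 35 = 676 - 45 ≡ 20; y = λ·(10 - 20) - 25 ≡ 44. → (20, 44)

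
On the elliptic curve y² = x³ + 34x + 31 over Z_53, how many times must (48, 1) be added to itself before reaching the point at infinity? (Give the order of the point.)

2P: tangent at (48, 1): λ = (3·48² + 34)/(2·1) ≡ 3/2. 2⁻¹ ≡ 27 (mod 53), so λ ≡ 3·27 ≡ 28.
  x = λ² - 48 - 48 = 784 - 96 ≡ 52; y = λ·(48 - 52) - 1 ≡ 46. → (52, 46)
3P: (52, 46) + (48, 1). λ = (1 - 46)/(48 - 52) ≡ 8/49 mod 53. 49⁻¹ ≡ 13 (mod 53), so λ ≡ 51.
  x = λ² - 52 - 48 = 2601 - 100 ≡ 10; y = λ·(52 - 10) - 46 ≡ 29. → (10, 29)
4P: (10, 29) + (48, 1). λ = (1 - 29)/(48 - 10) ≡ 25/38 mod 53. 38⁻¹ ≡ 7 (mod 53), so λ ≡ 16.
  x = λ² - 10 - 48 = 256 - 58 ≡ 39; y = λ·(10 - 39) - 29 ≡ 37. → (39, 37)
5P: (39, 37) + (48, 1). λ = (1 - 37)/(48 - 39) ≡ 17/9 mod 53. 9⁻¹ ≡ 6 (mod 53) since 9·6 = 54 ≡ 1, so λ ≡ 49.
  x = λ² - 39 - 48 = 2401 - 87 ≡ 35; y = λ·(39 - 35) - 37 ≡ 0. → (35, 0)
6P: (35, 0) + (48, 1). λ = (1 - 0)/(48 - 35) ≡ 1/13 mod 53. 13⁻¹ ≡ 49 (mod 53) since 13·49 = 637 ≡ 1, so λ ≡ 49.
  x = λ² - 35 - 48 = 2401 - 83 ≡ 39; y = λ·(35 - 39) - 0 ≡ 16. → (39, 16)
7P: (39, 16) + (48, 1). λ = (1 - 16)/(48 - 39) ≡ 38/9 mod 53. 9⁻¹ ≡ 6 (mod 53), so λ ≡ 16.
  x = λ² - 39 - 48 = 256 - 87 ≡ 10; y = λ·(39 - 10) - 16 ≡ 24. → (10, 24)
8P: (10, 24) + (48, 1). λ = (1 - 24)/(48 - 10) ≡ 30/38 mod 53. 38⁻¹ ≡ 7 (mod 53), so λ ≡ 51.
  x = λ² - 10 - 48 = 2601 - 58 ≡ 52; y = λ·(10 - 52) - 24 ≡ 7. → (52, 7)
9P: (52, 7) + (48, 1). λ = (1 - 7)/(48 - 52) ≡ 47/49 mod 53. 49⁻¹ ≡ 13 (mod 53) since 49·13 = 637 ≡ 1, so λ ≡ 28.
  x = λ² - 52 - 48 = 784 - 100 ≡ 48; y = λ·(52 - 48) - 7 ≡ 52. → (48, 52)
10P: (48, 52) + (48, 1): same x and y₁ ≡ -y₂, so the sum is the point at infinity.
10P = the point at infinity, so the order is 10.

10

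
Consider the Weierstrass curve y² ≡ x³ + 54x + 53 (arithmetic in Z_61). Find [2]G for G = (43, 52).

(52, 34)

tangent at (43, 52): λ = (3·43² + 54)/(2·52) ≡ 50/43. 43⁻¹ ≡ 44 (mod 61) since 43·44 = 1892 ≡ 1, so λ ≡ 50·44 ≡ 4.
  x = λ² - 43 - 43 = 16 - 86 ≡ 52; y = λ·(43 - 52) - 52 ≡ 34. → (52, 34)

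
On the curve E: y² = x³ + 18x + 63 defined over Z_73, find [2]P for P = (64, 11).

tangent at (64, 11): λ = (3·64² + 18)/(2·11) ≡ 42/22. 22⁻¹ ≡ 10 (mod 73) since 22·10 = 220 ≡ 1, so λ ≡ 42·10 ≡ 55.
  x = λ² - 64 - 64 = 3025 - 128 ≡ 50; y = λ·(64 - 50) - 11 ≡ 29. → (50, 29)

(50, 29)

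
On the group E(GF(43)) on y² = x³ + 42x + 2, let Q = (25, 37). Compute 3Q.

Repeated addition: build up to 3Q.
2Q: tangent at (25, 37): λ = (3·25² + 42)/(2·37) ≡ 25/31. 31⁻¹ ≡ 25 (mod 43), so λ ≡ 25·25 ≡ 23.
  x = λ² - 25 - 25 = 529 - 50 ≡ 6; y = λ·(25 - 6) - 37 ≡ 13. → (6, 13)
3Q: (6, 13) + (25, 37). λ = (37 - 13)/(25 - 6) ≡ 24/19 mod 43. 19⁻¹ ≡ 34 (mod 43), so λ ≡ 42.
  x = λ² - 6 - 25 = 1764 - 31 ≡ 13; y = λ·(6 - 13) - 13 ≡ 37. → (13, 37)

(13, 37)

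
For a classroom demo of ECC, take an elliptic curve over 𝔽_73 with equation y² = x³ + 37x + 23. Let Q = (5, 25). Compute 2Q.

(38, 50)

tangent at (5, 25): λ = (3·5² + 37)/(2·25) ≡ 39/50. 50⁻¹ ≡ 19 (mod 73), so λ ≡ 39·19 ≡ 11.
  x = λ² - 5 - 5 = 121 - 10 ≡ 38; y = λ·(5 - 38) - 25 ≡ 50. → (38, 50)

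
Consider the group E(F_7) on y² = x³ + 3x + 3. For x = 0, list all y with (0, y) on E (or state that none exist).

none

x³ + 3x + 3 = 3 ≡ 3 (mod 7).
3 is a non-residue mod 7; no y exists.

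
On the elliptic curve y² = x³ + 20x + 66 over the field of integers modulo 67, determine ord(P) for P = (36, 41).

2P: tangent at (36, 41): λ = (3·36² + 20)/(2·41) ≡ 22/15. 15⁻¹ ≡ 9 (mod 67) since 15·9 = 135 ≡ 1, so λ ≡ 22·9 ≡ 64.
  x = λ² - 36 - 36 = 4096 - 72 ≡ 4; y = λ·(36 - 4) - 41 ≡ 64. → (4, 64)
3P: (4, 64) + (36, 41). λ = (41 - 64)/(36 - 4) ≡ 44/32 mod 67. 32⁻¹ ≡ 44 (mod 67) since 32·44 = 1408 ≡ 1, so λ ≡ 60.
  x = λ² - 4 - 36 = 3600 - 40 ≡ 9; y = λ·(4 - 9) - 64 ≡ 38. → (9, 38)
4P: (9, 38) + (36, 41). λ = (41 - 38)/(36 - 9) ≡ 3/27 mod 67. 27⁻¹ ≡ 5 (mod 67) since 27·5 = 135 ≡ 1, so λ ≡ 15.
  x = λ² - 9 - 36 = 225 - 45 ≡ 46; y = λ·(9 - 46) - 38 ≡ 10. → (46, 10)
5P: (46, 10) + (36, 41). λ = (41 - 10)/(36 - 46) ≡ 31/57 mod 67. 57⁻¹ ≡ 20 (mod 67) since 57·20 = 1140 ≡ 1, so λ ≡ 17.
  x = λ² - 46 - 36 = 289 - 82 ≡ 6; y = λ·(46 - 6) - 10 ≡ 0. → (6, 0)
6P: (6, 0) + (36, 41). λ = (41 - 0)/(36 - 6) ≡ 41/30 mod 67. 30⁻¹ ≡ 38 (mod 67), so λ ≡ 17.
  x = λ² - 6 - 36 = 289 - 42 ≡ 46; y = λ·(6 - 46) - 0 ≡ 57. → (46, 57)
7P: (46, 57) + (36, 41). λ = (41 - 57)/(36 - 46) ≡ 51/57 mod 67. 57⁻¹ ≡ 20 (mod 67), so λ ≡ 15.
  x = λ² - 46 - 36 = 225 - 82 ≡ 9; y = λ·(46 - 9) - 57 ≡ 29. → (9, 29)
8P: (9, 29) + (36, 41). λ = (41 - 29)/(36 - 9) ≡ 12/27 mod 67. 27⁻¹ ≡ 5 (mod 67) since 27·5 = 135 ≡ 1, so λ ≡ 60.
  x = λ² - 9 - 36 = 3600 - 45 ≡ 4; y = λ·(9 - 4) - 29 ≡ 3. → (4, 3)
9P: (4, 3) + (36, 41). λ = (41 - 3)/(36 - 4) ≡ 38/32 mod 67. 32⁻¹ ≡ 44 (mod 67) since 32·44 = 1408 ≡ 1, so λ ≡ 64.
  x = λ² - 4 - 36 = 4096 - 40 ≡ 36; y = λ·(4 - 36) - 3 ≡ 26. → (36, 26)
10P: (36, 26) + (36, 41): same x and y₁ ≡ -y₂, so the sum is the point at infinity.
10P = the point at infinity, so the order is 10.

10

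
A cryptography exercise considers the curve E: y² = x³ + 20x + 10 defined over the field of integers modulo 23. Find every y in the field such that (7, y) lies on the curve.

none

x³ + 20x + 10 = 493 ≡ 10 (mod 23).
10 is a non-residue mod 23; no y exists.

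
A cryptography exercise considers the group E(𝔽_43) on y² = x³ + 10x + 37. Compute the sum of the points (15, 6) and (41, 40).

(15, 6) + (41, 40). λ = (40 - 6)/(41 - 15) ≡ 34/26 mod 43. 26⁻¹ ≡ 5 (mod 43) since 26·5 = 130 ≡ 1, so λ ≡ 41.
  x = λ² - 15 - 41 = 1681 - 56 ≡ 34; y = λ·(15 - 34) - 6 ≡ 32. → (34, 32)

(34, 32)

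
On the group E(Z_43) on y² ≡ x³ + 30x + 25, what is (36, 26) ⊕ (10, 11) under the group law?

(32, 16)

(36, 26) + (10, 11). λ = (11 - 26)/(10 - 36) ≡ 28/17 mod 43. 17⁻¹ ≡ 38 (mod 43), so λ ≡ 32.
  x = λ² - 36 - 10 = 1024 - 46 ≡ 32; y = λ·(36 - 32) - 26 ≡ 16. → (32, 16)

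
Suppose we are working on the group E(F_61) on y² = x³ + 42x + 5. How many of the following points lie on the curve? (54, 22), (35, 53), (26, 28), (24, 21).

(54, 22): 22² ≡ 57, rhs ≡ 39 → off.
(35, 53): 53² ≡ 3, rhs ≡ 3 → on.
(26, 28): 28² ≡ 52, rhs ≡ 7 → off.
(24, 21): 21² ≡ 14, rhs ≡ 14 → on.

2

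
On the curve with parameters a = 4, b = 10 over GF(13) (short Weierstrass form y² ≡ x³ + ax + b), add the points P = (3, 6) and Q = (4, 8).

(10, 6)

(3, 6) + (4, 8). λ = (8 - 6)/(4 - 3) ≡ 2/1 mod 13. 1⁻¹ ≡ 1 (mod 13), so λ ≡ 2.
  x = λ² - 3 - 4 = 4 - 7 ≡ 10; y = λ·(3 - 10) - 6 ≡ 6. → (10, 6)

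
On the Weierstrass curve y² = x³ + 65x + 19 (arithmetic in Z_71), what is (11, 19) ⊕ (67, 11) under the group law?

(22, 13)

(11, 19) + (67, 11). λ = (11 - 19)/(67 - 11) ≡ 63/56 mod 71. 56⁻¹ ≡ 52 (mod 71) since 56·52 = 2912 ≡ 1, so λ ≡ 10.
  x = λ² - 11 - 67 = 100 - 78 ≡ 22; y = λ·(11 - 22) - 19 ≡ 13. → (22, 13)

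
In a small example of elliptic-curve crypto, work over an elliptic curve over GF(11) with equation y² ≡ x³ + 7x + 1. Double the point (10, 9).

(0, 10)

tangent at (10, 9): λ = (3·10² + 7)/(2·9) ≡ 10/7. 7⁻¹ ≡ 8 (mod 11), so λ ≡ 10·8 ≡ 3.
  x = λ² - 10 - 10 = 9 - 20 ≡ 0; y = λ·(10 - 0) - 9 ≡ 10. → (0, 10)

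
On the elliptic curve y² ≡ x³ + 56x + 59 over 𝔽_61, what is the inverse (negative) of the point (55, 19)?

(55, 42)

-(55, 19) = (55, -19 mod 61) = (55, 42).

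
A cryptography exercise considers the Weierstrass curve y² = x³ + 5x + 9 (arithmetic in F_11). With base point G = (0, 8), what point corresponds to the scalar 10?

(2, 4)

Repeated addition: build up to 10G.
2G: tangent at (0, 8): λ = (3·0² + 5)/(2·8) ≡ 5/5. 5⁻¹ ≡ 9 (mod 11) since 5·9 = 45 ≡ 1, so λ ≡ 5·9 ≡ 1.
  x = λ² - 0 - 0 = 1 - 0 ≡ 1; y = λ·(0 - 1) - 8 ≡ 2. → (1, 2)
3G: (1, 2) + (0, 8). λ = (8 - 2)/(0 - 1) ≡ 6/10 mod 11. 10⁻¹ ≡ 10 (mod 11), so λ ≡ 5.
  x = λ² - 1 - 0 = 25 - 1 ≡ 2; y = λ·(1 - 2) - 2 ≡ 4. → (2, 4)
4G: (2, 4) + (0, 8). λ = (8 - 4)/(0 - 2) ≡ 4/9 mod 11. 9⁻¹ ≡ 5 (mod 11), so λ ≡ 9.
  x = λ² - 2 - 0 = 81 - 2 ≡ 2; y = λ·(2 - 2) - 4 ≡ 7. → (2, 7)
5G: (2, 7) + (0, 8). λ = (8 - 7)/(0 - 2) ≡ 1/9 mod 11. 9⁻¹ ≡ 5 (mod 11), so λ ≡ 5.
  x = λ² - 2 - 0 = 25 - 2 ≡ 1; y = λ·(2 - 1) - 7 ≡ 9. → (1, 9)
6G: (1, 9) + (0, 8). λ = (8 - 9)/(0 - 1) ≡ 10/10 mod 11. 10⁻¹ ≡ 10 (mod 11) since 10·10 = 100 ≡ 1, so λ ≡ 1.
  x = λ² - 1 - 0 = 1 - 1 ≡ 0; y = λ·(1 - 0) - 9 ≡ 3. → (0, 3)
7G: (0, 3) + (0, 8): same x and y₁ ≡ -y₂, so the sum is 𝒪.
8G: 𝒪 + (0, 8) = (0, 8) (identity).
9G: tangent at (0, 8): λ = (3·0² + 5)/(2·8) ≡ 5/5. 5⁻¹ ≡ 9 (mod 11) since 5·9 = 45 ≡ 1, so λ ≡ 5·9 ≡ 1.
  x = λ² - 0 - 0 = 1 - 0 ≡ 1; y = λ·(0 - 1) - 8 ≡ 2. → (1, 2)
10G: (1, 2) + (0, 8). λ = (8 - 2)/(0 - 1) ≡ 6/10 mod 11. 10⁻¹ ≡ 10 (mod 11) since 10·10 = 100 ≡ 1, so λ ≡ 5.
  x = λ² - 1 - 0 = 25 - 1 ≡ 2; y = λ·(1 - 2) - 2 ≡ 4. → (2, 4)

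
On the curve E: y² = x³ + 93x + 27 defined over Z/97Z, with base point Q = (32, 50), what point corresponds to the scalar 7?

Double-and-add on 7 = (111)₂. Start with Q = (32, 50) for the leading 1-bit.
double: tangent at (32, 50): λ = (3·32² + 93)/(2·50) ≡ 61/3. 3⁻¹ ≡ 65 (mod 97), so λ ≡ 61·65 ≡ 85.
  x = λ² - 32 - 32 = 7225 - 64 ≡ 80; y = λ·(32 - 80) - 50 ≡ 41. → (80, 41)
add Q: (80, 41) + (32, 50). λ = (50 - 41)/(32 - 80) ≡ 9/49 mod 97. 49⁻¹ ≡ 2 (mod 97) since 49·2 = 98 ≡ 1, so λ ≡ 18.
  x = λ² - 80 - 32 = 324 - 112 ≡ 18; y = λ·(80 - 18) - 41 ≡ 8. → (18, 8)
double: tangent at (18, 8): λ = (3·18² + 93)/(2·8) ≡ 95/16. 16⁻¹ ≡ 91 (mod 97), so λ ≡ 95·91 ≡ 12.
  x = λ² - 18 - 18 = 144 - 36 ≡ 11; y = λ·(18 - 11) - 8 ≡ 76. → (11, 76)
add Q: (11, 76) + (32, 50). λ = (50 - 76)/(32 - 11) ≡ 71/21 mod 97. 21⁻¹ ≡ 37 (mod 97), so λ ≡ 8.
  x = λ² - 11 - 32 = 64 - 43 ≡ 21; y = λ·(11 - 21) - 76 ≡ 38. → (21, 38)

(21, 38)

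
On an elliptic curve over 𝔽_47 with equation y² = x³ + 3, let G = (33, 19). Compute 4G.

Double-and-add on 4 = (100)₂. Start with G = (33, 19) for the leading 1-bit.
double: tangent at (33, 19): λ = (3·33² + 0)/(2·19) ≡ 24/38. 38⁻¹ ≡ 26 (mod 47), so λ ≡ 24·26 ≡ 13.
  x = λ² - 33 - 33 = 169 - 66 ≡ 9; y = λ·(33 - 9) - 19 ≡ 11. → (9, 11)
double: tangent at (9, 11): λ = (3·9² + 0)/(2·11) ≡ 8/22. 22⁻¹ ≡ 15 (mod 47), so λ ≡ 8·15 ≡ 26.
  x = λ² - 9 - 9 = 676 - 18 ≡ 0; y = λ·(9 - 0) - 11 ≡ 35. → (0, 35)

(0, 35)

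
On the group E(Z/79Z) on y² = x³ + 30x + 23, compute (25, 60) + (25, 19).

O

The two points share x = 25 and their y-coordinates satisfy 60 + 19 ≡ 0 (mod 79), so they are inverses. Their sum is O.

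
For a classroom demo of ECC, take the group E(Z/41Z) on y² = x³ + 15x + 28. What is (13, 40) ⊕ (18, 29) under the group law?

(13, 40) + (18, 29). λ = (29 - 40)/(18 - 13) ≡ 30/5 mod 41. 5⁻¹ ≡ 33 (mod 41) since 5·33 = 165 ≡ 1, so λ ≡ 6.
  x = λ² - 13 - 18 = 36 - 31 ≡ 5; y = λ·(13 - 5) - 40 ≡ 8. → (5, 8)

(5, 8)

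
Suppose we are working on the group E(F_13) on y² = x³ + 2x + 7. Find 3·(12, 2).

(5, 8)

Write Q = (12, 2).
Repeated addition: build up to 3Q.
2Q: tangent at (12, 2): λ = (3·12² + 2)/(2·2) ≡ 5/4. 4⁻¹ ≡ 10 (mod 13) since 4·10 = 40 ≡ 1, so λ ≡ 5·10 ≡ 11.
  x = λ² - 12 - 12 = 121 - 24 ≡ 6; y = λ·(12 - 6) - 2 ≡ 12. → (6, 12)
3Q: (6, 12) + (12, 2). λ = (2 - 12)/(12 - 6) ≡ 3/6 mod 13. 6⁻¹ ≡ 11 (mod 13), so λ ≡ 7.
  x = λ² - 6 - 12 = 49 - 18 ≡ 5; y = λ·(6 - 5) - 12 ≡ 8. → (5, 8)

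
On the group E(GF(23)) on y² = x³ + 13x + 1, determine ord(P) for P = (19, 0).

2

2P: (19, 0) + (19, 0): same x and y₁ ≡ -y₂, so the sum is the point at infinity.
2P = the point at infinity, so the order is 2.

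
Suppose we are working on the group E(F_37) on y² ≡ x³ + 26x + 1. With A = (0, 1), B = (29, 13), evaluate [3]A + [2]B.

(16, 31)

First 3A:
Repeated addition: build up to 3A.
2A: tangent at (0, 1): λ = (3·0² + 26)/(2·1) ≡ 26/2. 2⁻¹ ≡ 19 (mod 37) since 2·19 = 38 ≡ 1, so λ ≡ 26·19 ≡ 13.
  x = λ² - 0 - 0 = 169 - 0 ≡ 21; y = λ·(0 - 21) - 1 ≡ 22. → (21, 22)
3A: (21, 22) + (0, 1). λ = (1 - 22)/(0 - 21) ≡ 16/16 mod 37. 16⁻¹ ≡ 7 (mod 37) since 16·7 = 112 ≡ 1, so λ ≡ 1.
  x = λ² - 21 - 0 = 1 - 21 ≡ 17; y = λ·(21 - 17) - 22 ≡ 19. → (17, 19)
3A = (17, 19).
Next 2B:
Repeated addition: build up to 2B.
2B: tangent at (29, 13): λ = (3·29² + 26)/(2·13) ≡ 33/26. 26⁻¹ ≡ 10 (mod 37), so λ ≡ 33·10 ≡ 34.
  x = λ² - 29 - 29 = 1156 - 58 ≡ 25; y = λ·(29 - 25) - 13 ≡ 12. → (25, 12)
2B = (25, 12).
Finally 3A + 2B:
(17, 19) + (25, 12). λ = (12 - 19)/(25 - 17) ≡ 30/8 mod 37. 8⁻¹ ≡ 14 (mod 37), so λ ≡ 13.
  x = λ² - 17 - 25 = 169 - 42 ≡ 16; y = λ·(17 - 16) - 19 ≡ 31. → (16, 31)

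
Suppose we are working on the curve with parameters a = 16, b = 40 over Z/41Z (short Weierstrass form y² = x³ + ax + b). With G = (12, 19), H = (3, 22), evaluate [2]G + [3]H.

(21, 17)

First 2G:
Repeated addition: build up to 2G.
2G: tangent at (12, 19): λ = (3·12² + 16)/(2·19) ≡ 38/38. 38⁻¹ ≡ 27 (mod 41), so λ ≡ 38·27 ≡ 1.
  x = λ² - 12 - 12 = 1 - 24 ≡ 18; y = λ·(12 - 18) - 19 ≡ 16. → (18, 16)
2G = (18, 16).
Next 3H:
Repeated addition: build up to 3H.
2H: tangent at (3, 22): λ = (3·3² + 16)/(2·22) ≡ 2/3. 3⁻¹ ≡ 14 (mod 41), so λ ≡ 2·14 ≡ 28.
  x = λ² - 3 - 3 = 784 - 6 ≡ 40; y = λ·(3 - 40) - 22 ≡ 8. → (40, 8)
3H: (40, 8) + (3, 22). λ = (22 - 8)/(3 - 40) ≡ 14/4 mod 41. 4⁻¹ ≡ 31 (mod 41), so λ ≡ 24.
  x = λ² - 40 - 3 = 576 - 43 ≡ 0; y = λ·(40 - 0) - 8 ≡ 9. → (0, 9)
3H = (0, 9).
Finally 2G + 3H:
(18, 16) + (0, 9). λ = (9 - 16)/(0 - 18) ≡ 34/23 mod 41. 23⁻¹ ≡ 25 (mod 41) since 23·25 = 575 ≡ 1, so λ ≡ 30.
  x = λ² - 18 - 0 = 900 - 18 ≡ 21; y = λ·(18 - 21) - 16 ≡ 17. → (21, 17)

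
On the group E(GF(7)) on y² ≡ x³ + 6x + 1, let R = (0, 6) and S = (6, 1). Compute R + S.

(5, 4)

(0, 6) + (6, 1). λ = (1 - 6)/(6 - 0) ≡ 2/6 mod 7. 6⁻¹ ≡ 6 (mod 7), so λ ≡ 5.
  x = λ² - 0 - 6 = 25 - 6 ≡ 5; y = λ·(0 - 5) - 6 ≡ 4. → (5, 4)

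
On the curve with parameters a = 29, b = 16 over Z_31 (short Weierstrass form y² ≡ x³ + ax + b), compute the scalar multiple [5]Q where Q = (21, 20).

Double-and-add on 5 = (101)₂. Start with Q = (21, 20) for the leading 1-bit.
double: tangent at (21, 20): λ = (3·21² + 29)/(2·20) ≡ 19/9. 9⁻¹ ≡ 7 (mod 31) since 9·7 = 63 ≡ 1, so λ ≡ 19·7 ≡ 9.
  x = λ² - 21 - 21 = 81 - 42 ≡ 8; y = λ·(21 - 8) - 20 ≡ 4. → (8, 4)
double: tangent at (8, 4): λ = (3·8² + 29)/(2·4) ≡ 4/8. 8⁻¹ ≡ 4 (mod 31) since 8·4 = 32 ≡ 1, so λ ≡ 4·4 ≡ 16.
  x = λ² - 8 - 8 = 256 - 16 ≡ 23; y = λ·(8 - 23) - 4 ≡ 4. → (23, 4)
add Q: (23, 4) + (21, 20). λ = (20 - 4)/(21 - 23) ≡ 16/29 mod 31. 29⁻¹ ≡ 15 (mod 31) since 29·15 = 435 ≡ 1, so λ ≡ 23.
  x = λ² - 23 - 21 = 529 - 44 ≡ 20; y = λ·(23 - 20) - 4 ≡ 3. → (20, 3)

(20, 3)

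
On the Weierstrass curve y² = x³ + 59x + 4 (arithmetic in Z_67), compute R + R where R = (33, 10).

tangent at (33, 10): λ = (3·33² + 59)/(2·10) ≡ 43/20. 20⁻¹ ≡ 57 (mod 67) since 20·57 = 1140 ≡ 1, so λ ≡ 43·57 ≡ 39.
  x = λ² - 33 - 33 = 1521 - 66 ≡ 48; y = λ·(33 - 48) - 10 ≡ 8. → (48, 8)

(48, 8)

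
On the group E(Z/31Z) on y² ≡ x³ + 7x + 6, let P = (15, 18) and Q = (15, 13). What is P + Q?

The two points share x = 15 and their y-coordinates satisfy 18 + 13 ≡ 0 (mod 31), so they are inverses. Their sum is 𝒪.

O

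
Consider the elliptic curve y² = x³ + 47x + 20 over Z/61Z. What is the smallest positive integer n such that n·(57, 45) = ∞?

2P: tangent at (57, 45): λ = (3·57² + 47)/(2·45) ≡ 34/29. 29⁻¹ ≡ 40 (mod 61), so λ ≡ 34·40 ≡ 18.
  x = λ² - 57 - 57 = 324 - 114 ≡ 27; y = λ·(57 - 27) - 45 ≡ 7. → (27, 7)
3P: (27, 7) + (57, 45). λ = (45 - 7)/(57 - 27) ≡ 38/30 mod 61. 30⁻¹ ≡ 59 (mod 61), so λ ≡ 46.
  x = λ² - 27 - 57 = 2116 - 84 ≡ 19; y = λ·(27 - 19) - 7 ≡ 56. → (19, 56)
4P: (19, 56) + (57, 45). λ = (45 - 56)/(57 - 19) ≡ 50/38 mod 61. 38⁻¹ ≡ 53 (mod 61), so λ ≡ 27.
  x = λ² - 19 - 57 = 729 - 76 ≡ 43; y = λ·(19 - 43) - 56 ≡ 28. → (43, 28)
5P: (43, 28) + (57, 45). λ = (45 - 28)/(57 - 43) ≡ 17/14 mod 61. 14⁻¹ ≡ 48 (mod 61), so λ ≡ 23.
  x = λ² - 43 - 57 = 529 - 100 ≡ 2; y = λ·(43 - 2) - 28 ≡ 0. → (2, 0)
6P: (2, 0) + (57, 45). λ = (45 - 0)/(57 - 2) ≡ 45/55 mod 61. 55⁻¹ ≡ 10 (mod 61), so λ ≡ 23.
  x = λ² - 2 - 57 = 529 - 59 ≡ 43; y = λ·(2 - 43) - 0 ≡ 33. → (43, 33)
7P: (43, 33) + (57, 45). λ = (45 - 33)/(57 - 43) ≡ 12/14 mod 61. 14⁻¹ ≡ 48 (mod 61) since 14·48 = 672 ≡ 1, so λ ≡ 27.
  x = λ² - 43 - 57 = 729 - 100 ≡ 19; y = λ·(43 - 19) - 33 ≡ 5. → (19, 5)
8P: (19, 5) + (57, 45). λ = (45 - 5)/(57 - 19) ≡ 40/38 mod 61. 38⁻¹ ≡ 53 (mod 61) since 38·53 = 2014 ≡ 1, so λ ≡ 46.
  x = λ² - 19 - 57 = 2116 - 76 ≡ 27; y = λ·(19 - 27) - 5 ≡ 54. → (27, 54)
9P: (27, 54) + (57, 45). λ = (45 - 54)/(57 - 27) ≡ 52/30 mod 61. 30⁻¹ ≡ 59 (mod 61) since 30·59 = 1770 ≡ 1, so λ ≡ 18.
  x = λ² - 27 - 57 = 324 - 84 ≡ 57; y = λ·(27 - 57) - 54 ≡ 16. → (57, 16)
10P: (57, 16) + (57, 45): same x and y₁ ≡ -y₂, so the sum is ∞.
10P = ∞, so the order is 10.

10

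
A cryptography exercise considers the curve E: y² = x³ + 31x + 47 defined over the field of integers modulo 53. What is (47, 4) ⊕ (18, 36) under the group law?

(31, 35)

(47, 4) + (18, 36). λ = (36 - 4)/(18 - 47) ≡ 32/24 mod 53. 24⁻¹ ≡ 42 (mod 53) since 24·42 = 1008 ≡ 1, so λ ≡ 19.
  x = λ² - 47 - 18 = 361 - 65 ≡ 31; y = λ·(47 - 31) - 4 ≡ 35. → (31, 35)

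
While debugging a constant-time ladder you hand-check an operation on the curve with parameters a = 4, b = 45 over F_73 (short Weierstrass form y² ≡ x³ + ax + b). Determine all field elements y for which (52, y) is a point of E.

x³ + 4x + 45 = 140861 ≡ 44 (mod 73).
44 is a non-residue mod 73; no y exists.

none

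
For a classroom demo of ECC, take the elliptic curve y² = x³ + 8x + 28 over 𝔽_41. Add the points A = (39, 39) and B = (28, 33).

(39, 39) + (28, 33). λ = (33 - 39)/(28 - 39) ≡ 35/30 mod 41. 30⁻¹ ≡ 26 (mod 41) since 30·26 = 780 ≡ 1, so λ ≡ 8.
  x = λ² - 39 - 28 = 64 - 67 ≡ 38; y = λ·(39 - 38) - 39 ≡ 10. → (38, 10)

(38, 10)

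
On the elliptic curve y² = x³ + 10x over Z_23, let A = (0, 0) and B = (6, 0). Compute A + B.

(0, 0) + (6, 0). λ = (0 - 0)/(6 - 0) ≡ 0/6 mod 23. 6⁻¹ ≡ 4 (mod 23), so λ ≡ 0.
  x = λ² - 0 - 6 = 0 - 6 ≡ 17; y = λ·(0 - 17) - 0 ≡ 0. → (17, 0)

(17, 0)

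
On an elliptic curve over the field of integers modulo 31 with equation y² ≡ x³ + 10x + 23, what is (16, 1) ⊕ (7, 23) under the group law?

(16, 1) + (7, 23). λ = (23 - 1)/(7 - 16) ≡ 22/22 mod 31. 22⁻¹ ≡ 24 (mod 31), so λ ≡ 1.
  x = λ² - 16 - 7 = 1 - 23 ≡ 9; y = λ·(16 - 9) - 1 ≡ 6. → (9, 6)

(9, 6)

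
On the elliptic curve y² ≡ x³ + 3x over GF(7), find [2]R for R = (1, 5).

tangent at (1, 5): λ = (3·1² + 3)/(2·5) ≡ 6/3. 3⁻¹ ≡ 5 (mod 7) since 3·5 = 15 ≡ 1, so λ ≡ 6·5 ≡ 2.
  x = λ² - 1 - 1 = 4 - 2 ≡ 2; y = λ·(1 - 2) - 5 ≡ 0. → (2, 0)

(2, 0)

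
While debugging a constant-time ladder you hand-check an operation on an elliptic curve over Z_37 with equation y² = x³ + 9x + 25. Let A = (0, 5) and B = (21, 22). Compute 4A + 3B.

(18, 32)

First 4A:
Double-and-add on 4 = (100)₂. Start with A = (0, 5) for the leading 1-bit.
double: tangent at (0, 5): λ = (3·0² + 9)/(2·5) ≡ 9/10. 10⁻¹ ≡ 26 (mod 37) since 10·26 = 260 ≡ 1, so λ ≡ 9·26 ≡ 12.
  x = λ² - 0 - 0 = 144 - 0 ≡ 33; y = λ·(0 - 33) - 5 ≡ 6. → (33, 6)
double: tangent at (33, 6): λ = (3·33² + 9)/(2·6) ≡ 20/12. 12⁻¹ ≡ 34 (mod 37), so λ ≡ 20·34 ≡ 14.
  x = λ² - 33 - 33 = 196 - 66 ≡ 19; y = λ·(33 - 19) - 6 ≡ 5. → (19, 5)
4A = (19, 5).
Next 3B:
Repeated addition: build up to 3B.
2B: tangent at (21, 22): λ = (3·21² + 9)/(2·22) ≡ 0/7. 7⁻¹ ≡ 16 (mod 37) since 7·16 = 112 ≡ 1, so λ ≡ 0·16 ≡ 0.
  x = λ² - 21 - 21 = 0 - 42 ≡ 32; y = λ·(21 - 32) - 22 ≡ 15. → (32, 15)
3B: (32, 15) + (21, 22). λ = (22 - 15)/(21 - 32) ≡ 7/26 mod 37. 26⁻¹ ≡ 10 (mod 37), so λ ≡ 33.
  x = λ² - 32 - 21 = 1089 - 53 ≡ 0; y = λ·(32 - 0) - 15 ≡ 5. → (0, 5)
3B = (0, 5).
Finally 4A + 3B:
(19, 5) + (0, 5). λ = (5 - 5)/(0 - 19) ≡ 0/18 mod 37. 18⁻¹ ≡ 35 (mod 37), so λ ≡ 0.
  x = λ² - 19 - 0 = 0 - 19 ≡ 18; y = λ·(19 - 18) - 5 ≡ 32. → (18, 32)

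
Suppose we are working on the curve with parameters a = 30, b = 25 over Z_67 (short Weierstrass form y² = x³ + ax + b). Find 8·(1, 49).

Write P = (1, 49).
Double-and-add on 8 = (1000)₂. Start with P = (1, 49) for the leading 1-bit.
double: tangent at (1, 49): λ = (3·1² + 30)/(2·49) ≡ 33/31. 31⁻¹ ≡ 13 (mod 67), so λ ≡ 33·13 ≡ 27.
  x = λ² - 1 - 1 = 729 - 2 ≡ 57; y = λ·(1 - 57) - 49 ≡ 47. → (57, 47)
double: tangent at (57, 47): λ = (3·57² + 30)/(2·47) ≡ 62/27. 27⁻¹ ≡ 5 (mod 67), so λ ≡ 62·5 ≡ 42.
  x = λ² - 57 - 57 = 1764 - 114 ≡ 42; y = λ·(57 - 42) - 47 ≡ 47. → (42, 47)
double: tangent at (42, 47): λ = (3·42² + 30)/(2·47) ≡ 29/27. 27⁻¹ ≡ 5 (mod 67), so λ ≡ 29·5 ≡ 11.
  x = λ² - 42 - 42 = 121 - 84 ≡ 37; y = λ·(42 - 37) - 47 ≡ 8. → (37, 8)

(37, 8)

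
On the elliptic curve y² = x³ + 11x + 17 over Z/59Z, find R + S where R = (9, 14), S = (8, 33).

(9, 14) + (8, 33). λ = (33 - 14)/(8 - 9) ≡ 19/58 mod 59. 58⁻¹ ≡ 58 (mod 59) since 58·58 = 3364 ≡ 1, so λ ≡ 40.
  x = λ² - 9 - 8 = 1600 - 17 ≡ 49; y = λ·(9 - 49) - 14 ≡ 38. → (49, 38)

(49, 38)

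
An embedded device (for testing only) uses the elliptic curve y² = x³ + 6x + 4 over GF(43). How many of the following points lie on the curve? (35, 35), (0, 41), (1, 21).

(35, 35): 35² ≡ 21, rhs ≡ 3 → off.
(0, 41): 41² ≡ 4, rhs ≡ 4 → on.
(1, 21): 21² ≡ 11, rhs ≡ 11 → on.

2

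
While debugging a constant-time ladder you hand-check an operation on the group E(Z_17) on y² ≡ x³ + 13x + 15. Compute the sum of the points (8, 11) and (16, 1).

(8, 11) + (16, 1). λ = (1 - 11)/(16 - 8) ≡ 7/8 mod 17. 8⁻¹ ≡ 15 (mod 17), so λ ≡ 3.
  x = λ² - 8 - 16 = 9 - 24 ≡ 2; y = λ·(8 - 2) - 11 ≡ 7. → (2, 7)

(2, 7)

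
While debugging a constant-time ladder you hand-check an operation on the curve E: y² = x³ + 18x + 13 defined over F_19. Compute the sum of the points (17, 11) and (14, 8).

(8, 17)

(17, 11) + (14, 8). λ = (8 - 11)/(14 - 17) ≡ 16/16 mod 19. 16⁻¹ ≡ 6 (mod 19) since 16·6 = 96 ≡ 1, so λ ≡ 1.
  x = λ² - 17 - 14 = 1 - 31 ≡ 8; y = λ·(17 - 8) - 11 ≡ 17. → (8, 17)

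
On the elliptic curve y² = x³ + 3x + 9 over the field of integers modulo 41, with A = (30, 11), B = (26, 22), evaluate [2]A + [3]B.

(0, 3)

First 2A:
Repeated addition: build up to 2A.
2A: tangent at (30, 11): λ = (3·30² + 3)/(2·11) ≡ 38/22. 22⁻¹ ≡ 28 (mod 41) since 22·28 = 616 ≡ 1, so λ ≡ 38·28 ≡ 39.
  x = λ² - 30 - 30 = 1521 - 60 ≡ 26; y = λ·(30 - 26) - 11 ≡ 22. → (26, 22)
2A = (26, 22).
Next 3B:
Repeated addition: build up to 3B.
2B: tangent at (26, 22): λ = (3·26² + 3)/(2·22) ≡ 22/3. 3⁻¹ ≡ 14 (mod 41) since 3·14 = 42 ≡ 1, so λ ≡ 22·14 ≡ 21.
  x = λ² - 26 - 26 = 441 - 52 ≡ 20; y = λ·(26 - 20) - 22 ≡ 22. → (20, 22)
3B: (20, 22) + (26, 22). λ = (22 - 22)/(26 - 20) ≡ 0/6 mod 41. 6⁻¹ ≡ 7 (mod 41) since 6·7 = 42 ≡ 1, so λ ≡ 0.
  x = λ² - 20 - 26 = 0 - 46 ≡ 36; y = λ·(20 - 36) - 22 ≡ 19. → (36, 19)
3B = (36, 19).
Finally 2A + 3B:
(26, 22) + (36, 19). λ = (19 - 22)/(36 - 26) ≡ 38/10 mod 41. 10⁻¹ ≡ 37 (mod 41), so λ ≡ 12.
  x = λ² - 26 - 36 = 144 - 62 ≡ 0; y = λ·(26 - 0) - 22 ≡ 3. → (0, 3)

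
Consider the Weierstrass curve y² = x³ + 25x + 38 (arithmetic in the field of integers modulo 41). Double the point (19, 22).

tangent at (19, 22): λ = (3·19² + 25)/(2·22) ≡ 1/3. 3⁻¹ ≡ 14 (mod 41), so λ ≡ 1·14 ≡ 14.
  x = λ² - 19 - 19 = 196 - 38 ≡ 35; y = λ·(19 - 35) - 22 ≡ 0. → (35, 0)

(35, 0)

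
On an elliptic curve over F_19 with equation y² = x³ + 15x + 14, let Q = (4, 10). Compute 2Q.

(9, 17)

tangent at (4, 10): λ = (3·4² + 15)/(2·10) ≡ 6/1. 1⁻¹ ≡ 1 (mod 19), so λ ≡ 6·1 ≡ 6.
  x = λ² - 4 - 4 = 36 - 8 ≡ 9; y = λ·(4 - 9) - 10 ≡ 17. → (9, 17)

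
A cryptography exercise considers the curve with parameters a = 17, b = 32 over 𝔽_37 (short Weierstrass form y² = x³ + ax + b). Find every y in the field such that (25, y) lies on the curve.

x³ + 17x + 32 = 16082 ≡ 24 (mod 37).
24 is a non-residue mod 37; no y exists.

none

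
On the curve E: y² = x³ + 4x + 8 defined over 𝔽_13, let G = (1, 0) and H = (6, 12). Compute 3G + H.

(5, 6)

First 3G:
Repeated addition: build up to 3G.
2G: (1, 0) + (1, 0): same x and y₁ ≡ -y₂, so the sum is the point at infinity.
3G: the point at infinity + (1, 0) = (1, 0) (identity).
3G = (1, 0).
Finally 3G + H:
(1, 0) + (6, 12). λ = (12 - 0)/(6 - 1) ≡ 12/5 mod 13. 5⁻¹ ≡ 8 (mod 13), so λ ≡ 5.
  x = λ² - 1 - 6 = 25 - 7 ≡ 5; y = λ·(1 - 5) - 0 ≡ 6. → (5, 6)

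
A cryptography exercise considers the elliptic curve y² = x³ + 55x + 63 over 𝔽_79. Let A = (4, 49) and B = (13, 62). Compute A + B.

(4, 49) + (13, 62). λ = (62 - 49)/(13 - 4) ≡ 13/9 mod 79. 9⁻¹ ≡ 44 (mod 79), so λ ≡ 19.
  x = λ² - 4 - 13 = 361 - 17 ≡ 28; y = λ·(4 - 28) - 49 ≡ 48. → (28, 48)

(28, 48)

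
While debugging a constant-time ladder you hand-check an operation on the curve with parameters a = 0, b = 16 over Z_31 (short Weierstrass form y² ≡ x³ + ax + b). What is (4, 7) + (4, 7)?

(24, 13)

tangent at (4, 7): λ = (3·4² + 0)/(2·7) ≡ 17/14. 14⁻¹ ≡ 20 (mod 31), so λ ≡ 17·20 ≡ 30.
  x = λ² - 4 - 4 = 900 - 8 ≡ 24; y = λ·(4 - 24) - 7 ≡ 13. → (24, 13)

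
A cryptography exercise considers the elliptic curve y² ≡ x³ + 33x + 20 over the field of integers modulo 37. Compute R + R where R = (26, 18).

(32, 27)

tangent at (26, 18): λ = (3·26² + 33)/(2·18) ≡ 26/36. 36⁻¹ ≡ 36 (mod 37) since 36·36 = 1296 ≡ 1, so λ ≡ 26·36 ≡ 11.
  x = λ² - 26 - 26 = 121 - 52 ≡ 32; y = λ·(26 - 32) - 18 ≡ 27. → (32, 27)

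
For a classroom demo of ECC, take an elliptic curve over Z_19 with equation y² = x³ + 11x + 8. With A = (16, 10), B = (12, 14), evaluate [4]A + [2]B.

(9, 0)

First 4A:
Repeated addition: build up to 4A.
2A: tangent at (16, 10): λ = (3·16² + 11)/(2·10) ≡ 0/1. 1⁻¹ ≡ 1 (mod 19) since 1·1 = 1 ≡ 1, so λ ≡ 0·1 ≡ 0.
  x = λ² - 16 - 16 = 0 - 32 ≡ 6; y = λ·(16 - 6) - 10 ≡ 9. → (6, 9)
3A: (6, 9) + (16, 10). λ = (10 - 9)/(16 - 6) ≡ 1/10 mod 19. 10⁻¹ ≡ 2 (mod 19), so λ ≡ 2.
  x = λ² - 6 - 16 = 4 - 22 ≡ 1; y = λ·(6 - 1) - 9 ≡ 1. → (1, 1)
4A: (1, 1) + (16, 10). λ = (10 - 1)/(16 - 1) ≡ 9/15 mod 19. 15⁻¹ ≡ 14 (mod 19), so λ ≡ 12.
  x = λ² - 1 - 16 = 144 - 17 ≡ 13; y = λ·(1 - 13) - 1 ≡ 7. → (13, 7)
4A = (13, 7).
Next 2B:
Repeated addition: build up to 2B.
2B: tangent at (12, 14): λ = (3·12² + 11)/(2·14) ≡ 6/9. 9⁻¹ ≡ 17 (mod 19), so λ ≡ 6·17 ≡ 7.
  x = λ² - 12 - 12 = 49 - 24 ≡ 6; y = λ·(12 - 6) - 14 ≡ 9. → (6, 9)
2B = (6, 9).
Finally 4A + 2B:
(13, 7) + (6, 9). λ = (9 - 7)/(6 - 13) ≡ 2/12 mod 19. 12⁻¹ ≡ 8 (mod 19), so λ ≡ 16.
  x = λ² - 13 - 6 = 256 - 19 ≡ 9; y = λ·(13 - 9) - 7 ≡ 0. → (9, 0)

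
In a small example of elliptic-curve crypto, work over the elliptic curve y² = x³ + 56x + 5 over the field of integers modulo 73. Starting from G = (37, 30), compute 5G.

Repeated addition: build up to 5G.
2G: tangent at (37, 30): λ = (3·37² + 56)/(2·30) ≡ 2/60. 60⁻¹ ≡ 28 (mod 73), so λ ≡ 2·28 ≡ 56.
  x = λ² - 37 - 37 = 3136 - 74 ≡ 69; y = λ·(37 - 69) - 30 ≡ 3. → (69, 3)
3G: (69, 3) + (37, 30). λ = (30 - 3)/(37 - 69) ≡ 27/41 mod 73. 41⁻¹ ≡ 57 (mod 73), so λ ≡ 6.
  x = λ² - 69 - 37 = 36 - 106 ≡ 3; y = λ·(69 - 3) - 3 ≡ 28. → (3, 28)
4G: (3, 28) + (37, 30). λ = (30 - 28)/(37 - 3) ≡ 2/34 mod 73. 34⁻¹ ≡ 58 (mod 73), so λ ≡ 43.
  x = λ² - 3 - 37 = 1849 - 40 ≡ 57; y = λ·(3 - 57) - 28 ≡ 59. → (57, 59)
5G: (57, 59) + (37, 30). λ = (30 - 59)/(37 - 57) ≡ 44/53 mod 73. 53⁻¹ ≡ 62 (mod 73), so λ ≡ 27.
  x = λ² - 57 - 37 = 729 - 94 ≡ 51; y = λ·(57 - 51) - 59 ≡ 30. → (51, 30)

(51, 30)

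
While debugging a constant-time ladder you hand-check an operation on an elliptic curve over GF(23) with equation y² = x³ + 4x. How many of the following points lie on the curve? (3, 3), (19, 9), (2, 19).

(3, 3): 3² ≡ 9, rhs ≡ 16 → off.
(19, 9): 9² ≡ 12, rhs ≡ 12 → on.
(2, 19): 19² ≡ 16, rhs ≡ 16 → on.

2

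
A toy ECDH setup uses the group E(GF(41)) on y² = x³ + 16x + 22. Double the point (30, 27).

tangent at (30, 27): λ = (3·30² + 16)/(2·27) ≡ 10/13. 13⁻¹ ≡ 19 (mod 41), so λ ≡ 10·19 ≡ 26.
  x = λ² - 30 - 30 = 676 - 60 ≡ 1; y = λ·(30 - 1) - 27 ≡ 30. → (1, 30)

(1, 30)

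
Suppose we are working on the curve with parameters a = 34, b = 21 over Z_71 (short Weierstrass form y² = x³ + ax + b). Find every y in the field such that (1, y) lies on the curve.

none

x³ + 34x + 21 = 56 ≡ 56 (mod 71).
56 is a non-residue mod 71; no y exists.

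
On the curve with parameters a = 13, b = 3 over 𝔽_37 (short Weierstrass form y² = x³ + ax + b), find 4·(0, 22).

Write G = (0, 22).
Repeated addition: build up to 4G.
2G: tangent at (0, 22): λ = (3·0² + 13)/(2·22) ≡ 13/7. 7⁻¹ ≡ 16 (mod 37), so λ ≡ 13·16 ≡ 23.
  x = λ² - 0 - 0 = 529 - 0 ≡ 11; y = λ·(0 - 11) - 22 ≡ 21. → (11, 21)
3G: (11, 21) + (0, 22). λ = (22 - 21)/(0 - 11) ≡ 1/26 mod 37. 26⁻¹ ≡ 10 (mod 37), so λ ≡ 10.
  x = λ² - 11 - 0 = 100 - 11 ≡ 15; y = λ·(11 - 15) - 21 ≡ 13. → (15, 13)
4G: (15, 13) + (0, 22). λ = (22 - 13)/(0 - 15) ≡ 9/22 mod 37. 22⁻¹ ≡ 32 (mod 37), so λ ≡ 29.
  x = λ² - 15 - 0 = 841 - 15 ≡ 12; y = λ·(15 - 12) - 13 ≡ 0. → (12, 0)

(12, 0)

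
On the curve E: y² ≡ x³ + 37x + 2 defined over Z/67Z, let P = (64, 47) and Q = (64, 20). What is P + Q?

The two points share x = 64 and their y-coordinates satisfy 47 + 20 ≡ 0 (mod 67), so they are inverses. Their sum is O.

O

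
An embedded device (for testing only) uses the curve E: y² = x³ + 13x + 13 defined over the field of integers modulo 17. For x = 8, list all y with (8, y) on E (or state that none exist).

x³ + 13x + 13 = 629 ≡ 0 (mod 17).
Only y = 0 satisfies y² ≡ 0.

0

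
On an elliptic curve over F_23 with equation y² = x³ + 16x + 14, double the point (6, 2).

tangent at (6, 2): λ = (3·6² + 16)/(2·2) ≡ 9/4. 4⁻¹ ≡ 6 (mod 23) since 4·6 = 24 ≡ 1, so λ ≡ 9·6 ≡ 8.
  x = λ² - 6 - 6 = 64 - 12 ≡ 6; y = λ·(6 - 6) - 2 ≡ 21. → (6, 21)

(6, 21)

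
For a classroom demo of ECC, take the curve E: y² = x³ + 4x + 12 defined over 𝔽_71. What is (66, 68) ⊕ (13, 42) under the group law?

(16, 57)

(66, 68) + (13, 42). λ = (42 - 68)/(13 - 66) ≡ 45/18 mod 71. 18⁻¹ ≡ 4 (mod 71), so λ ≡ 38.
  x = λ² - 66 - 13 = 1444 - 79 ≡ 16; y = λ·(66 - 16) - 68 ≡ 57. → (16, 57)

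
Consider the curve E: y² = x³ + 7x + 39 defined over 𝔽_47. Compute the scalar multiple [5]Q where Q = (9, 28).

(13, 27)

Double-and-add on 5 = (101)₂. Start with Q = (9, 28) for the leading 1-bit.
double: tangent at (9, 28): λ = (3·9² + 7)/(2·28) ≡ 15/9. 9⁻¹ ≡ 21 (mod 47) since 9·21 = 189 ≡ 1, so λ ≡ 15·21 ≡ 33.
  x = λ² - 9 - 9 = 1089 - 18 ≡ 37; y = λ·(9 - 37) - 28 ≡ 35. → (37, 35)
double: tangent at (37, 35): λ = (3·37² + 7)/(2·35) ≡ 25/23. 23⁻¹ ≡ 45 (mod 47) since 23·45 = 1035 ≡ 1, so λ ≡ 25·45 ≡ 44.
  x = λ² - 37 - 37 = 1936 - 74 ≡ 29; y = λ·(37 - 29) - 35 ≡ 35. → (29, 35)
add Q: (29, 35) + (9, 28). λ = (28 - 35)/(9 - 29) ≡ 40/27 mod 47. 27⁻¹ ≡ 7 (mod 47), so λ ≡ 45.
  x = λ² - 29 - 9 = 2025 - 38 ≡ 13; y = λ·(29 - 13) - 35 ≡ 27. → (13, 27)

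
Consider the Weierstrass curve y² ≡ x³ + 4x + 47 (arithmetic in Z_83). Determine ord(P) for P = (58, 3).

6

2P: tangent at (58, 3): λ = (3·58² + 4)/(2·3) ≡ 53/6. 6⁻¹ ≡ 14 (mod 83) since 6·14 = 84 ≡ 1, so λ ≡ 53·14 ≡ 78.
  x = λ² - 58 - 58 = 6084 - 116 ≡ 75; y = λ·(58 - 75) - 3 ≡ 82. → (75, 82)
3P: (75, 82) + (58, 3). λ = (3 - 82)/(58 - 75) ≡ 4/66 mod 83. 66⁻¹ ≡ 39 (mod 83), so λ ≡ 73.
  x = λ² - 75 - 58 = 5329 - 133 ≡ 50; y = λ·(75 - 50) - 82 ≡ 0. → (50, 0)
4P: (50, 0) + (58, 3). λ = (3 - 0)/(58 - 50) ≡ 3/8 mod 83. 8⁻¹ ≡ 52 (mod 83), so λ ≡ 73.
  x = λ² - 50 - 58 = 5329 - 108 ≡ 75; y = λ·(50 - 75) - 0 ≡ 1. → (75, 1)
5P: (75, 1) + (58, 3). λ = (3 - 1)/(58 - 75) ≡ 2/66 mod 83. 66⁻¹ ≡ 39 (mod 83) since 66·39 = 2574 ≡ 1, so λ ≡ 78.
  x = λ² - 75 - 58 = 6084 - 133 ≡ 58; y = λ·(75 - 58) - 1 ≡ 80. → (58, 80)
6P: (58, 80) + (58, 3): same x and y₁ ≡ -y₂, so the sum is O.
6P = O, so the order is 6.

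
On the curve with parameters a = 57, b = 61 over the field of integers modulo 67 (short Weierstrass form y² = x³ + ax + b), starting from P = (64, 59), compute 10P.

(21, 0)

Repeated addition: build up to 10P.
2P: tangent at (64, 59): λ = (3·64² + 57)/(2·59) ≡ 17/51. 51⁻¹ ≡ 46 (mod 67), so λ ≡ 17·46 ≡ 45.
  x = λ² - 64 - 64 = 2025 - 128 ≡ 21; y = λ·(64 - 21) - 59 ≡ 0. → (21, 0)
3P: (21, 0) + (64, 59). λ = (59 - 0)/(64 - 21) ≡ 59/43 mod 67. 43⁻¹ ≡ 53 (mod 67), so λ ≡ 45.
  x = λ² - 21 - 64 = 2025 - 85 ≡ 64; y = λ·(21 - 64) - 0 ≡ 8. → (64, 8)
4P: (64, 8) + (64, 59): same x and y₁ ≡ -y₂, so the sum is 𝒪.
5P: 𝒪 + (64, 59) = (64, 59) (identity).
6P: tangent at (64, 59): λ = (3·64² + 57)/(2·59) ≡ 17/51. 51⁻¹ ≡ 46 (mod 67), so λ ≡ 17·46 ≡ 45.
  x = λ² - 64 - 64 = 2025 - 128 ≡ 21; y = λ·(64 - 21) - 59 ≡ 0. → (21, 0)
7P: (21, 0) + (64, 59). λ = (59 - 0)/(64 - 21) ≡ 59/43 mod 67. 43⁻¹ ≡ 53 (mod 67), so λ ≡ 45.
  x = λ² - 21 - 64 = 2025 - 85 ≡ 64; y = λ·(21 - 64) - 0 ≡ 8. → (64, 8)
8P: (64, 8) + (64, 59): same x and y₁ ≡ -y₂, so the sum is 𝒪.
9P: 𝒪 + (64, 59) = (64, 59) (identity).
10P: tangent at (64, 59): λ = (3·64² + 57)/(2·59) ≡ 17/51. 51⁻¹ ≡ 46 (mod 67) since 51·46 = 2346 ≡ 1, so λ ≡ 17·46 ≡ 45.
  x = λ² - 64 - 64 = 2025 - 128 ≡ 21; y = λ·(64 - 21) - 59 ≡ 0. → (21, 0)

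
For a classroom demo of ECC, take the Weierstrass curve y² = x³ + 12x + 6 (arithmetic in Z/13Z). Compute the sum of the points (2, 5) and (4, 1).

(11, 0)

(2, 5) + (4, 1). λ = (1 - 5)/(4 - 2) ≡ 9/2 mod 13. 2⁻¹ ≡ 7 (mod 13) since 2·7 = 14 ≡ 1, so λ ≡ 11.
  x = λ² - 2 - 4 = 121 - 6 ≡ 11; y = λ·(2 - 11) - 5 ≡ 0. → (11, 0)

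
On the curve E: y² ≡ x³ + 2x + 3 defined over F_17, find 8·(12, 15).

Write G = (12, 15).
Double-and-add on 8 = (1000)₂. Start with G = (12, 15) for the leading 1-bit.
double: tangent at (12, 15): λ = (3·12² + 2)/(2·15) ≡ 9/13. 13⁻¹ ≡ 4 (mod 17), so λ ≡ 9·4 ≡ 2.
  x = λ² - 12 - 12 = 4 - 24 ≡ 14; y = λ·(12 - 14) - 15 ≡ 15. → (14, 15)
double: tangent at (14, 15): λ = (3·14² + 2)/(2·15) ≡ 12/13. 13⁻¹ ≡ 4 (mod 17), so λ ≡ 12·4 ≡ 14.
  x = λ² - 14 - 14 = 196 - 28 ≡ 15; y = λ·(14 - 15) - 15 ≡ 5. → (15, 5)
double: tangent at (15, 5): λ = (3·15² + 2)/(2·5) ≡ 14/10. 10⁻¹ ≡ 12 (mod 17), so λ ≡ 14·12 ≡ 15.
  x = λ² - 15 - 15 = 225 - 30 ≡ 8; y = λ·(15 - 8) - 5 ≡ 15. → (8, 15)

(8, 15)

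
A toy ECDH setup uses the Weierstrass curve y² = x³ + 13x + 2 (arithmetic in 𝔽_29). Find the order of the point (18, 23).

2P: tangent at (18, 23): λ = (3·18² + 13)/(2·23) ≡ 28/17. 17⁻¹ ≡ 12 (mod 29), so λ ≡ 28·12 ≡ 17.
  x = λ² - 18 - 18 = 289 - 36 ≡ 21; y = λ·(18 - 21) - 23 ≡ 13. → (21, 13)
3P: (21, 13) + (18, 23). λ = (23 - 13)/(18 - 21) ≡ 10/26 mod 29. 26⁻¹ ≡ 19 (mod 29), so λ ≡ 16.
  x = λ² - 21 - 18 = 256 - 39 ≡ 14; y = λ·(21 - 14) - 13 ≡ 12. → (14, 12)
4P: (14, 12) + (18, 23). λ = (23 - 12)/(18 - 14) ≡ 11/4 mod 29. 4⁻¹ ≡ 22 (mod 29), so λ ≡ 10.
  x = λ² - 14 - 18 = 100 - 32 ≡ 10; y = λ·(14 - 10) - 12 ≡ 28. → (10, 28)
5P: (10, 28) + (18, 23). λ = (23 - 28)/(18 - 10) ≡ 24/8 mod 29. 8⁻¹ ≡ 11 (mod 29), so λ ≡ 3.
  x = λ² - 10 - 18 = 9 - 28 ≡ 10; y = λ·(10 - 10) - 28 ≡ 1. → (10, 1)
6P: (10, 1) + (18, 23). λ = (23 - 1)/(18 - 10) ≡ 22/8 mod 29. 8⁻¹ ≡ 11 (mod 29), so λ ≡ 10.
  x = λ² - 10 - 18 = 100 - 28 ≡ 14; y = λ·(10 - 14) - 1 ≡ 17. → (14, 17)
7P: (14, 17) + (18, 23). λ = (23 - 17)/(18 - 14) ≡ 6/4 mod 29. 4⁻¹ ≡ 22 (mod 29) since 4·22 = 88 ≡ 1, so λ ≡ 16.
  x = λ² - 14 - 18 = 256 - 32 ≡ 21; y = λ·(14 - 21) - 17 ≡ 16. → (21, 16)
8P: (21, 16) + (18, 23). λ = (23 - 16)/(18 - 21) ≡ 7/26 mod 29. 26⁻¹ ≡ 19 (mod 29), so λ ≡ 17.
  x = λ² - 21 - 18 = 289 - 39 ≡ 18; y = λ·(21 - 18) - 16 ≡ 6. → (18, 6)
9P: (18, 6) + (18, 23): same x and y₁ ≡ -y₂, so the sum is ∞.
9P = ∞, so the order is 9.

9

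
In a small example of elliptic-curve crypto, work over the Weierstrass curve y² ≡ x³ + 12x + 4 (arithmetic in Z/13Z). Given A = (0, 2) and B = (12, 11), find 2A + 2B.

(2, 6)

First 2A:
Repeated addition: build up to 2A.
2A: tangent at (0, 2): λ = (3·0² + 12)/(2·2) ≡ 12/4. 4⁻¹ ≡ 10 (mod 13), so λ ≡ 12·10 ≡ 3.
  x = λ² - 0 - 0 = 9 - 0 ≡ 9; y = λ·(0 - 9) - 2 ≡ 10. → (9, 10)
2A = (9, 10).
Next 2B:
Repeated addition: build up to 2B.
2B: tangent at (12, 11): λ = (3·12² + 12)/(2·11) ≡ 2/9. 9⁻¹ ≡ 3 (mod 13) since 9·3 = 27 ≡ 1, so λ ≡ 2·3 ≡ 6.
  x = λ² - 12 - 12 = 36 - 24 ≡ 12; y = λ·(12 - 12) - 11 ≡ 2. → (12, 2)
2B = (12, 2).
Finally 2A + 2B:
(9, 10) + (12, 2). λ = (2 - 10)/(12 - 9) ≡ 5/3 mod 13. 3⁻¹ ≡ 9 (mod 13) since 3·9 = 27 ≡ 1, so λ ≡ 6.
  x = λ² - 9 - 12 = 36 - 21 ≡ 2; y = λ·(9 - 2) - 10 ≡ 6. → (2, 6)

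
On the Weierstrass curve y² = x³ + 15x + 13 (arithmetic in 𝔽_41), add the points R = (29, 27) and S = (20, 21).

(38, 8)

(29, 27) + (20, 21). λ = (21 - 27)/(20 - 29) ≡ 35/32 mod 41. 32⁻¹ ≡ 9 (mod 41) since 32·9 = 288 ≡ 1, so λ ≡ 28.
  x = λ² - 29 - 20 = 784 - 49 ≡ 38; y = λ·(29 - 38) - 27 ≡ 8. → (38, 8)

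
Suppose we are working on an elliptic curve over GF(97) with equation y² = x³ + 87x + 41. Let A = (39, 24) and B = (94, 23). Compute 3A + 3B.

First 3A:
Repeated addition: build up to 3A.
2A: tangent at (39, 24): λ = (3·39² + 87)/(2·24) ≡ 91/48. 48⁻¹ ≡ 95 (mod 97), so λ ≡ 91·95 ≡ 12.
  x = λ² - 39 - 39 = 144 - 78 ≡ 66; y = λ·(39 - 66) - 24 ≡ 40. → (66, 40)
3A: (66, 40) + (39, 24). λ = (24 - 40)/(39 - 66) ≡ 81/70 mod 97. 70⁻¹ ≡ 79 (mod 97) since 70·79 = 5530 ≡ 1, so λ ≡ 94.
  x = λ² - 66 - 39 = 8836 - 105 ≡ 1; y = λ·(66 - 1) - 40 ≡ 56. → (1, 56)
3A = (1, 56).
Next 3B:
Repeated addition: build up to 3B.
2B: tangent at (94, 23): λ = (3·94² + 87)/(2·23) ≡ 17/46. 46⁻¹ ≡ 19 (mod 97), so λ ≡ 17·19 ≡ 32.
  x = λ² - 94 - 94 = 1024 - 188 ≡ 60; y = λ·(94 - 60) - 23 ≡ 95. → (60, 95)
3B: (60, 95) + (94, 23). λ = (23 - 95)/(94 - 60) ≡ 25/34 mod 97. 34⁻¹ ≡ 20 (mod 97), so λ ≡ 15.
  x = λ² - 60 - 94 = 225 - 154 ≡ 71; y = λ·(60 - 71) - 95 ≡ 31. → (71, 31)
3B = (71, 31).
Finally 3A + 3B:
(1, 56) + (71, 31). λ = (31 - 56)/(71 - 1) ≡ 72/70 mod 97. 70⁻¹ ≡ 79 (mod 97) since 70·79 = 5530 ≡ 1, so λ ≡ 62.
  x = λ² - 1 - 71 = 3844 - 72 ≡ 86; y = λ·(1 - 86) - 56 ≡ 9. → (86, 9)

(86, 9)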